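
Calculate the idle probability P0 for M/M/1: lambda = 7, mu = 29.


P0 = 1 - rho = 1 - 7/29 = 0.7586

0.7586


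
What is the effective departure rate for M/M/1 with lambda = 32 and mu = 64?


For a stable queue (lambda < mu), throughput = lambda = 32 per hour

32 per hour


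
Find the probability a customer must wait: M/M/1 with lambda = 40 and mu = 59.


P(wait) = rho = lambda/mu = 40/59 = 0.678

0.678


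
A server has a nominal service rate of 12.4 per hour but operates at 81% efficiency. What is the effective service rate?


Effective rate = mu * efficiency = 12.4 * 0.81 = 10.04 per hour

10.04 per hour


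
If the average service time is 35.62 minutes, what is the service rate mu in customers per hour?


mu = 60 / avg_service_time = 60 / 35.62 = 1.68 per hour

1.68 per hour


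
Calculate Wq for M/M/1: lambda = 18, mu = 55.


rho = 18/55; Wq = rho/(mu - lambda) = 0.0088 hours

0.0088 hours


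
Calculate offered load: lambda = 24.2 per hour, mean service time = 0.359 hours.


Offered load a = lambda * E[S] = 24.2 * 0.359 = 8.69 Erlangs

8.69 Erlangs


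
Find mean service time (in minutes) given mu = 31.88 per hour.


Mean service time = 60/mu = 60/31.88 = 1.88 minutes

1.88 minutes


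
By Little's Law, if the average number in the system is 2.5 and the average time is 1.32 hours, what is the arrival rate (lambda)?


lambda = L / W = 2.5 / 1.32 = 1.89 per hour

1.89 per hour


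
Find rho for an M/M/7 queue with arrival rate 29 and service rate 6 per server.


rho = lambda/(c*mu) = 29/(7*6) = 0.6905

0.6905


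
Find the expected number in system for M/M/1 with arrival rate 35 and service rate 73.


rho = 35/73; L = rho/(1-rho) = 0.92

0.92


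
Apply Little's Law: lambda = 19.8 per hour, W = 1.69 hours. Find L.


L = lambda * W = 19.8 * 1.69 = 33.46

33.46


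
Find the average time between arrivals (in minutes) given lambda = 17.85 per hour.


Mean interarrival time = 60/lambda = 60/17.85 = 3.36 minutes

3.36 minutes


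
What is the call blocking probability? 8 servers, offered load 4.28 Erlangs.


B(N,A) = (A^N/N!) / sum(A^k/k!, k=0..N) with N=8, A=4.28 = 0.0399

0.0399


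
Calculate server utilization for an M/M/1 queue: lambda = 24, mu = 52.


rho = lambda/mu = 24/52 = 0.4615

0.4615


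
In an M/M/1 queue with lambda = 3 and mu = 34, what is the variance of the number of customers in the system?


rho = 3/34; Var(N) = rho/(1-rho)^2 = 0.11

0.11


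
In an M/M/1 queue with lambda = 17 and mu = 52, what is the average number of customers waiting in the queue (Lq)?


rho = 17/52; Lq = rho^2/(1-rho) = 0.16

0.16


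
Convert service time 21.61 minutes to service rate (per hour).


mu = 60 / avg_service_time = 60 / 21.61 = 2.78 per hour

2.78 per hour


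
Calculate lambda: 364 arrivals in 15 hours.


lambda = total arrivals / time = 364 / 15 = 24.27 per hour

24.27 per hour


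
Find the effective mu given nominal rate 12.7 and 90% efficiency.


Effective rate = mu * efficiency = 12.7 * 0.9 = 11.43 per hour

11.43 per hour


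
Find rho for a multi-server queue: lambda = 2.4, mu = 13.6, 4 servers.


rho = lambda / (c * mu) = 2.4 / (4 * 13.6) = 0.0441

0.0441


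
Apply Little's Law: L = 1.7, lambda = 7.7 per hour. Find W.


W = L / lambda = 1.7 / 7.7 = 0.2208 hours

0.2208 hours


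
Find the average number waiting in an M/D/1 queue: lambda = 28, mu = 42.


M/D/1: Lq = rho^2 / (2*(1-rho)) where rho = 28/42; Lq = 0.67

0.67


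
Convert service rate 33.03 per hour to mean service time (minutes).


Mean service time = 60/mu = 60/33.03 = 1.82 minutes

1.82 minutes


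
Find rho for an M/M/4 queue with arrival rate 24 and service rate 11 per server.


rho = lambda/(c*mu) = 24/(4*11) = 0.5455

0.5455


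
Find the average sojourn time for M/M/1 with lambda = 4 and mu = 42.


W = 1/(mu - lambda) = 1/(42 - 4) = 0.0263 hours

0.0263 hours


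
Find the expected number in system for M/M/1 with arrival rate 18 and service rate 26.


rho = 18/26; L = rho/(1-rho) = 2.25

2.25


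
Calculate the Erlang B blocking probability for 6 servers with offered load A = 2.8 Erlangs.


B(N,A) = (A^N/N!) / sum(A^k/k!, k=0..N) with N=6, A=2.8 = 0.0417

0.0417


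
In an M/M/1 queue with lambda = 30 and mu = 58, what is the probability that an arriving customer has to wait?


P(wait) = rho = lambda/mu = 30/58 = 0.5172

0.5172


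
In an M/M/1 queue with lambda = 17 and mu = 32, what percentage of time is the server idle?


Idle fraction = (1 - rho) * 100 = (1 - 17/32) * 100 = 46.9%

46.9%


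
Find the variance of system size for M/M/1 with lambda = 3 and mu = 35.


rho = 3/35; Var(N) = rho/(1-rho)^2 = 0.1

0.1


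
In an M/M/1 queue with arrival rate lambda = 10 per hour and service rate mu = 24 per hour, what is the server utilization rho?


rho = lambda/mu = 10/24 = 0.4167

0.4167


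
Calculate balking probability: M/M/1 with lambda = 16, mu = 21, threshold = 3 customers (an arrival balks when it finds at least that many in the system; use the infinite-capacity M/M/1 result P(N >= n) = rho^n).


P(N >= 3) = rho^3 = (16/21)^3 = 0.4423

0.4423


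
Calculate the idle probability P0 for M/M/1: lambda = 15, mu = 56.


P0 = 1 - rho = 1 - 15/56 = 0.7321

0.7321


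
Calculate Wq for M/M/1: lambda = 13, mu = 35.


rho = 13/35; Wq = rho/(mu - lambda) = 0.0169 hours

0.0169 hours


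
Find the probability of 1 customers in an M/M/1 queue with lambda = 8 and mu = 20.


rho = 8/20; P(n) = (1-rho)*rho^n = (1-8/20)*(8/20)^1 = 0.24

0.24


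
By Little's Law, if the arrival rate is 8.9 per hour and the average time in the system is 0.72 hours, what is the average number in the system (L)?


L = lambda * W = 8.9 * 0.72 = 6.41

6.41


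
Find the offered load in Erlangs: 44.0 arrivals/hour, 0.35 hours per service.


Offered load a = lambda * E[S] = 44.0 * 0.35 = 15.4 Erlangs

15.4 Erlangs


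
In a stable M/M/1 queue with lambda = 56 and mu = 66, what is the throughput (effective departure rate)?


For a stable queue (lambda < mu), throughput = lambda = 56 per hour

56 per hour


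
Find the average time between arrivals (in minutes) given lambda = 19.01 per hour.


Mean interarrival time = 60/lambda = 60/19.01 = 3.16 minutes

3.16 minutes


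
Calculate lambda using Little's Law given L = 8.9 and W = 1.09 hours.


lambda = L / W = 8.9 / 1.09 = 8.17 per hour

8.17 per hour


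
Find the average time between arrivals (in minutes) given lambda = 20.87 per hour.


Mean interarrival time = 60/lambda = 60/20.87 = 2.87 minutes

2.87 minutes


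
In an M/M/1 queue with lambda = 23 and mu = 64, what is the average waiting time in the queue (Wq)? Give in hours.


rho = 23/64; Wq = rho/(mu - lambda) = 0.0088 hours

0.0088 hours


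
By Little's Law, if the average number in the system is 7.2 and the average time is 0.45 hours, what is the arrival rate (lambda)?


lambda = L / W = 7.2 / 0.45 = 16.0 per hour

16.0 per hour


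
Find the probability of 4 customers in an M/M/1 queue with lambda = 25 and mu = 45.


rho = 25/45; P(n) = (1-rho)*rho^n = (1-25/45)*(25/45)^4 = 0.0423

0.0423


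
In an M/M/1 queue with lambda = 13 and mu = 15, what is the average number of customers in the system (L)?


rho = 13/15; L = rho/(1-rho) = 6.5

6.5


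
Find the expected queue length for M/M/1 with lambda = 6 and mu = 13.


rho = 6/13; Lq = rho^2/(1-rho) = 0.4

0.4


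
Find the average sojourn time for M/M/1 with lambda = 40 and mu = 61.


W = 1/(mu - lambda) = 1/(61 - 40) = 0.0476 hours

0.0476 hours


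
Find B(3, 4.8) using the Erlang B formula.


B(N,A) = (A^N/N!) / sum(A^k/k!, k=0..N) with N=3, A=4.8 = 0.5156

0.5156


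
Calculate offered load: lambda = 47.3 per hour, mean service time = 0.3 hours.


Offered load a = lambda * E[S] = 47.3 * 0.3 = 14.19 Erlangs

14.19 Erlangs


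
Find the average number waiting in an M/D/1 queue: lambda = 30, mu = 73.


M/D/1: Lq = rho^2 / (2*(1-rho)) where rho = 30/73; Lq = 0.14

0.14


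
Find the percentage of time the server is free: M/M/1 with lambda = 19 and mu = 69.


Idle fraction = (1 - rho) * 100 = (1 - 19/69) * 100 = 72.5%

72.5%


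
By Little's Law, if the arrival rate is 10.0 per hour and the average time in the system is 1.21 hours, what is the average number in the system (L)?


L = lambda * W = 10.0 * 1.21 = 12.1

12.1


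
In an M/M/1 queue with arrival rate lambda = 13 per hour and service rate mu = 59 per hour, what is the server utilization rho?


rho = lambda/mu = 13/59 = 0.2203

0.2203


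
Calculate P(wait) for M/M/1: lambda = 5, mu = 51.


P(wait) = rho = lambda/mu = 5/51 = 0.098

0.098


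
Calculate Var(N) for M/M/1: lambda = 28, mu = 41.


rho = 28/41; Var(N) = rho/(1-rho)^2 = 6.79

6.79


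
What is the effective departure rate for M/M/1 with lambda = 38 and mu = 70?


For a stable queue (lambda < mu), throughput = lambda = 38 per hour

38 per hour


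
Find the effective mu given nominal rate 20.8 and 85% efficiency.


Effective rate = mu * efficiency = 20.8 * 0.85 = 17.68 per hour

17.68 per hour


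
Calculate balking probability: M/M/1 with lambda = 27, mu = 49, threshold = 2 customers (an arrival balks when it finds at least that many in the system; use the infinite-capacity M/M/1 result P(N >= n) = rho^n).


P(N >= 2) = rho^2 = (27/49)^2 = 0.3036

0.3036


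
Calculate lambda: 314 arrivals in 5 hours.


lambda = total arrivals / time = 314 / 5 = 62.8 per hour

62.8 per hour


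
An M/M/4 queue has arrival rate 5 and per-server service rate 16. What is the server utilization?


rho = lambda/(c*mu) = 5/(4*16) = 0.0781

0.0781


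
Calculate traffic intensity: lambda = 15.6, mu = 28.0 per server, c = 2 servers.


rho = lambda / (c * mu) = 15.6 / (2 * 28.0) = 0.2786

0.2786


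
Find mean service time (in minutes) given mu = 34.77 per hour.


Mean service time = 60/mu = 60/34.77 = 1.73 minutes

1.73 minutes


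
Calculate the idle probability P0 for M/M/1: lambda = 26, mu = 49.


P0 = 1 - rho = 1 - 26/49 = 0.4694

0.4694


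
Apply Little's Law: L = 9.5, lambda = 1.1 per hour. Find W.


W = L / lambda = 9.5 / 1.1 = 8.6364 hours

8.6364 hours


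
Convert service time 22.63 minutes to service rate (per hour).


mu = 60 / avg_service_time = 60 / 22.63 = 2.65 per hour

2.65 per hour


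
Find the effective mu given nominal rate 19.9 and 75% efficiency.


Effective rate = mu * efficiency = 19.9 * 0.75 = 14.93 per hour

14.93 per hour


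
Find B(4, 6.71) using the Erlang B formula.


B(N,A) = (A^N/N!) / sum(A^k/k!, k=0..N) with N=4, A=6.71 = 0.5118

0.5118


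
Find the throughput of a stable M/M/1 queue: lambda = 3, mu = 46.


For a stable queue (lambda < mu), throughput = lambda = 3 per hour

3 per hour


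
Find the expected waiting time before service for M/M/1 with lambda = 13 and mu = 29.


rho = 13/29; Wq = rho/(mu - lambda) = 0.028 hours

0.028 hours


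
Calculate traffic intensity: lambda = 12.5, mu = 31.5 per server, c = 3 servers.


rho = lambda / (c * mu) = 12.5 / (3 * 31.5) = 0.1323

0.1323


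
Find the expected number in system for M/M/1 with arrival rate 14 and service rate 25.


rho = 14/25; L = rho/(1-rho) = 1.27

1.27


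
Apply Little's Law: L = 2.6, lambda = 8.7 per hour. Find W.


W = L / lambda = 2.6 / 8.7 = 0.2989 hours

0.2989 hours


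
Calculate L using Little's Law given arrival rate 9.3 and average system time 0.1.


L = lambda * W = 9.3 * 0.1 = 0.93

0.93


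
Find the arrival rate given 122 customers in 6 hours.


lambda = total arrivals / time = 122 / 6 = 20.33 per hour

20.33 per hour


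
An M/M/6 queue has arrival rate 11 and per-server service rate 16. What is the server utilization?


rho = lambda/(c*mu) = 11/(6*16) = 0.1146

0.1146


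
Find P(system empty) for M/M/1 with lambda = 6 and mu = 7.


P0 = 1 - rho = 1 - 6/7 = 0.1429

0.1429


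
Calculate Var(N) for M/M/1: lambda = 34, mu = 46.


rho = 34/46; Var(N) = rho/(1-rho)^2 = 10.86

10.86


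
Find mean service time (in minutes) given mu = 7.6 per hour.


Mean service time = 60/mu = 60/7.6 = 7.89 minutes

7.89 minutes


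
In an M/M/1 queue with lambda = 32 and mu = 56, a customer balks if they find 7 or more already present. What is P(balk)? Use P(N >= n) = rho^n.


P(N >= 7) = rho^7 = (32/56)^7 = 0.0199

0.0199


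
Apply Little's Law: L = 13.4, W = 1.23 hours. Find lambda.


lambda = L / W = 13.4 / 1.23 = 10.89 per hour

10.89 per hour


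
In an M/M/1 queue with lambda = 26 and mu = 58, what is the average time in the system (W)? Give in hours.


W = 1/(mu - lambda) = 1/(58 - 26) = 0.0313 hours

0.0313 hours


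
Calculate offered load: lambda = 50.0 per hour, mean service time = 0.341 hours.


Offered load a = lambda * E[S] = 50.0 * 0.341 = 17.05 Erlangs

17.05 Erlangs


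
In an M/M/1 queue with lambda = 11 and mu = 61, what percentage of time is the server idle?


Idle fraction = (1 - rho) * 100 = (1 - 11/61) * 100 = 82.0%

82.0%


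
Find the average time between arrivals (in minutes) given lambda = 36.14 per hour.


Mean interarrival time = 60/lambda = 60/36.14 = 1.66 minutes

1.66 minutes


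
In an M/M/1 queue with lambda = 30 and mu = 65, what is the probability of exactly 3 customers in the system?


rho = 30/65; P(n) = (1-rho)*rho^n = (1-30/65)*(30/65)^3 = 0.0529

0.0529


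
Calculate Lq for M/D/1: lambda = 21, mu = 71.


M/D/1: Lq = rho^2 / (2*(1-rho)) where rho = 21/71; Lq = 0.06

0.06


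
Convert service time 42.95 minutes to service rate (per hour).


mu = 60 / avg_service_time = 60 / 42.95 = 1.4 per hour

1.4 per hour


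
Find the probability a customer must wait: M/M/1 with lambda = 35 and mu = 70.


P(wait) = rho = lambda/mu = 35/70 = 0.5

0.5


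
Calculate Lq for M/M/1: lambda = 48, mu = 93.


rho = 48/93; Lq = rho^2/(1-rho) = 0.55

0.55


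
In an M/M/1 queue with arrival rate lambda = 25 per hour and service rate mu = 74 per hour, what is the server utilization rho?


rho = lambda/mu = 25/74 = 0.3378

0.3378


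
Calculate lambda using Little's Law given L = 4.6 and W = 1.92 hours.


lambda = L / W = 4.6 / 1.92 = 2.4 per hour

2.4 per hour


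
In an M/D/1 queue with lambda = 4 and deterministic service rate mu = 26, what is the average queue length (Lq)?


M/D/1: Lq = rho^2 / (2*(1-rho)) where rho = 4/26; Lq = 0.01

0.01


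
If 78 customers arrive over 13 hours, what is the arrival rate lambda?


lambda = total arrivals / time = 78 / 13 = 6.0 per hour

6.0 per hour


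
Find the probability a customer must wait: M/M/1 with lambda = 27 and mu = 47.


P(wait) = rho = lambda/mu = 27/47 = 0.5745

0.5745


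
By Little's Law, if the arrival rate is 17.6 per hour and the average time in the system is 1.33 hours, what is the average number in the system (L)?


L = lambda * W = 17.6 * 1.33 = 23.41

23.41


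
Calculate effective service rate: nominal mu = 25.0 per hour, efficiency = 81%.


Effective rate = mu * efficiency = 25.0 * 0.81 = 20.25 per hour

20.25 per hour


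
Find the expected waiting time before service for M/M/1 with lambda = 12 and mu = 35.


rho = 12/35; Wq = rho/(mu - lambda) = 0.0149 hours

0.0149 hours


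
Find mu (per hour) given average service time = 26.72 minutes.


mu = 60 / avg_service_time = 60 / 26.72 = 2.25 per hour

2.25 per hour


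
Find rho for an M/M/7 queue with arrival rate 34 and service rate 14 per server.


rho = lambda/(c*mu) = 34/(7*14) = 0.3469

0.3469


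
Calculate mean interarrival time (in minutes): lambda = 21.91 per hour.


Mean interarrival time = 60/lambda = 60/21.91 = 2.74 minutes

2.74 minutes


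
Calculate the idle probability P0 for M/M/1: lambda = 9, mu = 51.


P0 = 1 - rho = 1 - 9/51 = 0.8235

0.8235


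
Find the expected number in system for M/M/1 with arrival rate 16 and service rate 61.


rho = 16/61; L = rho/(1-rho) = 0.36

0.36


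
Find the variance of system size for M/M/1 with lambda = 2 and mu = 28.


rho = 2/28; Var(N) = rho/(1-rho)^2 = 0.08

0.08


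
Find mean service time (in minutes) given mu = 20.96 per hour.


Mean service time = 60/mu = 60/20.96 = 2.86 minutes

2.86 minutes


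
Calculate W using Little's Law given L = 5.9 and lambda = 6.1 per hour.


W = L / lambda = 5.9 / 6.1 = 0.9672 hours

0.9672 hours


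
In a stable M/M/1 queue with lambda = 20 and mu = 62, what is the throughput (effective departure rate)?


For a stable queue (lambda < mu), throughput = lambda = 20 per hour

20 per hour


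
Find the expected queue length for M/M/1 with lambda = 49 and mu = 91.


rho = 49/91; Lq = rho^2/(1-rho) = 0.63

0.63


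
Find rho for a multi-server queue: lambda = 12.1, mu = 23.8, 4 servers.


rho = lambda / (c * mu) = 12.1 / (4 * 23.8) = 0.1271

0.1271


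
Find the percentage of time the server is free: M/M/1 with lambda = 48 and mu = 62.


Idle fraction = (1 - rho) * 100 = (1 - 48/62) * 100 = 22.6%

22.6%


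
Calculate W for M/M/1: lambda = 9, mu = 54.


W = 1/(mu - lambda) = 1/(54 - 9) = 0.0222 hours

0.0222 hours


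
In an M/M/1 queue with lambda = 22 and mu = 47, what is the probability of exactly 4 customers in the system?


rho = 22/47; P(n) = (1-rho)*rho^n = (1-22/47)*(22/47)^4 = 0.0255

0.0255


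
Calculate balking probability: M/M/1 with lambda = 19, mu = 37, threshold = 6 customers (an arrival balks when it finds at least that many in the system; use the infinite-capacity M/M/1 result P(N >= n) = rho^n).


P(N >= 6) = rho^6 = (19/37)^6 = 0.0183

0.0183


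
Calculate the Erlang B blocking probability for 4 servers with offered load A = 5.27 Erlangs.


B(N,A) = (A^N/N!) / sum(A^k/k!, k=0..N) with N=4, A=5.27 = 0.4191

0.4191


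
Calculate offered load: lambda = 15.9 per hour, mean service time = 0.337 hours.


Offered load a = lambda * E[S] = 15.9 * 0.337 = 5.36 Erlangs

5.36 Erlangs


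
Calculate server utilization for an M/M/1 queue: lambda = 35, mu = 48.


rho = lambda/mu = 35/48 = 0.7292

0.7292


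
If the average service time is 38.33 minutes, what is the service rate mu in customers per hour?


mu = 60 / avg_service_time = 60 / 38.33 = 1.57 per hour

1.57 per hour


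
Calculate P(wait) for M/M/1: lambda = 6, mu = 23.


P(wait) = rho = lambda/mu = 6/23 = 0.2609

0.2609


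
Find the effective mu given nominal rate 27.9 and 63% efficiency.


Effective rate = mu * efficiency = 27.9 * 0.63 = 17.58 per hour

17.58 per hour


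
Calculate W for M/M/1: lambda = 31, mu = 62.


W = 1/(mu - lambda) = 1/(62 - 31) = 0.0323 hours

0.0323 hours


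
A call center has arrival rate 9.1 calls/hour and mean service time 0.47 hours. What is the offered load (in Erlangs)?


Offered load a = lambda * E[S] = 9.1 * 0.47 = 4.28 Erlangs

4.28 Erlangs


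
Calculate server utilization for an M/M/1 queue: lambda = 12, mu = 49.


rho = lambda/mu = 12/49 = 0.2449

0.2449


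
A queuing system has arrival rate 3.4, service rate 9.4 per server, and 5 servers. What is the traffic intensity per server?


rho = lambda / (c * mu) = 3.4 / (5 * 9.4) = 0.0723

0.0723


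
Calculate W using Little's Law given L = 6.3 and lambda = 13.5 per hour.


W = L / lambda = 6.3 / 13.5 = 0.4667 hours

0.4667 hours


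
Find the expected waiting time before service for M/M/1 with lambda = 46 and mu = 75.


rho = 46/75; Wq = rho/(mu - lambda) = 0.0211 hours

0.0211 hours


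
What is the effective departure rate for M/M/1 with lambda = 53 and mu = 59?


For a stable queue (lambda < mu), throughput = lambda = 53 per hour

53 per hour


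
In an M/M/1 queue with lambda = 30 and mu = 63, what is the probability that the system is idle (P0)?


P0 = 1 - rho = 1 - 30/63 = 0.5238

0.5238


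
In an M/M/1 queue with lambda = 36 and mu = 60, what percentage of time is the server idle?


Idle fraction = (1 - rho) * 100 = (1 - 36/60) * 100 = 40.0%

40.0%


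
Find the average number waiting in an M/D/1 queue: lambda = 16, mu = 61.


M/D/1: Lq = rho^2 / (2*(1-rho)) where rho = 16/61; Lq = 0.05

0.05


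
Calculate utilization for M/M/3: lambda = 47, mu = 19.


rho = lambda/(c*mu) = 47/(3*19) = 0.8246

0.8246


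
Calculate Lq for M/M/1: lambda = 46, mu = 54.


rho = 46/54; Lq = rho^2/(1-rho) = 4.9

4.9


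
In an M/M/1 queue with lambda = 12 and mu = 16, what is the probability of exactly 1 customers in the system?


rho = 12/16; P(n) = (1-rho)*rho^n = (1-12/16)*(12/16)^1 = 0.1875

0.1875


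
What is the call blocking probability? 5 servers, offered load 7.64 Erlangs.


B(N,A) = (A^N/N!) / sum(A^k/k!, k=0..N) with N=5, A=7.64 = 0.4605

0.4605


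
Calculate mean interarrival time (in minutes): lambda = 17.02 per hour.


Mean interarrival time = 60/lambda = 60/17.02 = 3.53 minutes

3.53 minutes


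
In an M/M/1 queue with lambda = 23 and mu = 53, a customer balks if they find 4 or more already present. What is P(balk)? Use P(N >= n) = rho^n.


P(N >= 4) = rho^4 = (23/53)^4 = 0.0355

0.0355


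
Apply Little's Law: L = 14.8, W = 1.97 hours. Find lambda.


lambda = L / W = 14.8 / 1.97 = 7.51 per hour

7.51 per hour


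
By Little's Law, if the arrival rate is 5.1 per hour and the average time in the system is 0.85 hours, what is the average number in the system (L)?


L = lambda * W = 5.1 * 0.85 = 4.34

4.34


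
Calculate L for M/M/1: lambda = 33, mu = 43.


rho = 33/43; L = rho/(1-rho) = 3.3

3.3


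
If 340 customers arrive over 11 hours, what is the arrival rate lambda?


lambda = total arrivals / time = 340 / 11 = 30.91 per hour

30.91 per hour


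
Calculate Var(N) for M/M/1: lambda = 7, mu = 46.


rho = 7/46; Var(N) = rho/(1-rho)^2 = 0.21

0.21


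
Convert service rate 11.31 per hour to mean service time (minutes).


Mean service time = 60/mu = 60/11.31 = 5.31 minutes

5.31 minutes


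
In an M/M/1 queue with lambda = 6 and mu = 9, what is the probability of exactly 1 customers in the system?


rho = 6/9; P(n) = (1-rho)*rho^n = (1-6/9)*(6/9)^1 = 0.2222

0.2222


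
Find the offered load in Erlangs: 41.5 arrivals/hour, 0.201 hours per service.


Offered load a = lambda * E[S] = 41.5 * 0.201 = 8.34 Erlangs

8.34 Erlangs


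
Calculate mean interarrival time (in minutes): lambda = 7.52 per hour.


Mean interarrival time = 60/lambda = 60/7.52 = 7.98 minutes

7.98 minutes


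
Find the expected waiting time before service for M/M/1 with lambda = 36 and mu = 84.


rho = 36/84; Wq = rho/(mu - lambda) = 0.0089 hours

0.0089 hours


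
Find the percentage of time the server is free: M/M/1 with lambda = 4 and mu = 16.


Idle fraction = (1 - rho) * 100 = (1 - 4/16) * 100 = 75.0%

75.0%


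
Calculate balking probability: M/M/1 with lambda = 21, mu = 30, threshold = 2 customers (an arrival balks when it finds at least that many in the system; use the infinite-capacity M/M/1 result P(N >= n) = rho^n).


P(N >= 2) = rho^2 = (21/30)^2 = 0.49

0.49


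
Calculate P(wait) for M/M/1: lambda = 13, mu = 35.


P(wait) = rho = lambda/mu = 13/35 = 0.3714

0.3714


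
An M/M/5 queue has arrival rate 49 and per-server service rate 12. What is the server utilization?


rho = lambda/(c*mu) = 49/(5*12) = 0.8167

0.8167


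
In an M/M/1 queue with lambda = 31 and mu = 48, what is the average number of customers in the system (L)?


rho = 31/48; L = rho/(1-rho) = 1.82

1.82


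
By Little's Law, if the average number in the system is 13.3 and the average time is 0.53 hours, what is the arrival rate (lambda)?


lambda = L / W = 13.3 / 0.53 = 25.09 per hour

25.09 per hour


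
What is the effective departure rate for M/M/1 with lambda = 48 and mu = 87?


For a stable queue (lambda < mu), throughput = lambda = 48 per hour

48 per hour


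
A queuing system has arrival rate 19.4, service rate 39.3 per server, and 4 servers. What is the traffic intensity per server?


rho = lambda / (c * mu) = 19.4 / (4 * 39.3) = 0.1234

0.1234


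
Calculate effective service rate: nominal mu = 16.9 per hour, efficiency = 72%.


Effective rate = mu * efficiency = 16.9 * 0.72 = 12.17 per hour

12.17 per hour


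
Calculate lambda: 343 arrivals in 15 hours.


lambda = total arrivals / time = 343 / 15 = 22.87 per hour

22.87 per hour


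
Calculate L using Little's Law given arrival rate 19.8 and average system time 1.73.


L = lambda * W = 19.8 * 1.73 = 34.25

34.25


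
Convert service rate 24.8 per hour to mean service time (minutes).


Mean service time = 60/mu = 60/24.8 = 2.42 minutes

2.42 minutes


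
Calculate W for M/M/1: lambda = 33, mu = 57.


W = 1/(mu - lambda) = 1/(57 - 33) = 0.0417 hours

0.0417 hours


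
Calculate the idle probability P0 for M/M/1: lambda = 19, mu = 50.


P0 = 1 - rho = 1 - 19/50 = 0.62

0.62


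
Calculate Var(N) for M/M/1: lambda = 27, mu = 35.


rho = 27/35; Var(N) = rho/(1-rho)^2 = 14.77

14.77


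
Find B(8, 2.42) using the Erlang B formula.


B(N,A) = (A^N/N!) / sum(A^k/k!, k=0..N) with N=8, A=2.42 = 0.0026

0.0026


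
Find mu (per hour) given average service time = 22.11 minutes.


mu = 60 / avg_service_time = 60 / 22.11 = 2.71 per hour

2.71 per hour


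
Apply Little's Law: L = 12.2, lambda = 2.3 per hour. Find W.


W = L / lambda = 12.2 / 2.3 = 5.3043 hours

5.3043 hours


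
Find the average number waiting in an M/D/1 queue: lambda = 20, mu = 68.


M/D/1: Lq = rho^2 / (2*(1-rho)) where rho = 20/68; Lq = 0.06

0.06


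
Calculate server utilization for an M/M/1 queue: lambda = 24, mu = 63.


rho = lambda/mu = 24/63 = 0.381

0.381


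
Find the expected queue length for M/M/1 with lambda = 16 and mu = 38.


rho = 16/38; Lq = rho^2/(1-rho) = 0.31

0.31


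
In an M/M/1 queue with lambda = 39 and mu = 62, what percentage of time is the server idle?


Idle fraction = (1 - rho) * 100 = (1 - 39/62) * 100 = 37.1%

37.1%


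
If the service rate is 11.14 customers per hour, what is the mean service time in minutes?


Mean service time = 60/mu = 60/11.14 = 5.39 minutes

5.39 minutes


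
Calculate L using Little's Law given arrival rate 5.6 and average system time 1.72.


L = lambda * W = 5.6 * 1.72 = 9.63

9.63


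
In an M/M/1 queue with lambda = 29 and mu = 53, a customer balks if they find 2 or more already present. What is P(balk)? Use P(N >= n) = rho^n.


P(N >= 2) = rho^2 = (29/53)^2 = 0.2994

0.2994


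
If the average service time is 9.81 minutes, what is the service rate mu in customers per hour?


mu = 60 / avg_service_time = 60 / 9.81 = 6.12 per hour

6.12 per hour


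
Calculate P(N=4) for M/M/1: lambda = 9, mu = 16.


rho = 9/16; P(n) = (1-rho)*rho^n = (1-9/16)*(9/16)^4 = 0.0438

0.0438


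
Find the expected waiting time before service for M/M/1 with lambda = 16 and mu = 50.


rho = 16/50; Wq = rho/(mu - lambda) = 0.0094 hours

0.0094 hours


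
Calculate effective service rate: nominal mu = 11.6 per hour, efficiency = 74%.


Effective rate = mu * efficiency = 11.6 * 0.74 = 8.58 per hour

8.58 per hour


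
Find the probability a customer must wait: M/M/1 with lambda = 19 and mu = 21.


P(wait) = rho = lambda/mu = 19/21 = 0.9048

0.9048


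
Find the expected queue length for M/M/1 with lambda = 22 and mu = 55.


rho = 22/55; Lq = rho^2/(1-rho) = 0.27

0.27


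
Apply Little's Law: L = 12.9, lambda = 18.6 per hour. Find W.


W = L / lambda = 12.9 / 18.6 = 0.6935 hours

0.6935 hours


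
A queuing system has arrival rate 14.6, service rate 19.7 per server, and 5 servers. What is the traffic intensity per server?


rho = lambda / (c * mu) = 14.6 / (5 * 19.7) = 0.1482

0.1482


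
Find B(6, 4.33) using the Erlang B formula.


B(N,A) = (A^N/N!) / sum(A^k/k!, k=0..N) with N=6, A=4.33 = 0.1414

0.1414


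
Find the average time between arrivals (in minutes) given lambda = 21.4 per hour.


Mean interarrival time = 60/lambda = 60/21.4 = 2.8 minutes

2.8 minutes


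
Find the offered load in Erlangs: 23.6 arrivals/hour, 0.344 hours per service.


Offered load a = lambda * E[S] = 23.6 * 0.344 = 8.12 Erlangs

8.12 Erlangs


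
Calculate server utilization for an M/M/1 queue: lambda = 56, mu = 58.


rho = lambda/mu = 56/58 = 0.9655

0.9655


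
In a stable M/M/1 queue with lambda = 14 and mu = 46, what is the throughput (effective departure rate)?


For a stable queue (lambda < mu), throughput = lambda = 14 per hour

14 per hour


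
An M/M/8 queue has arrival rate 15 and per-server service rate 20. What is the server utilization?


rho = lambda/(c*mu) = 15/(8*20) = 0.0938

0.0938


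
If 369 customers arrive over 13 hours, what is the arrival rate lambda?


lambda = total arrivals / time = 369 / 13 = 28.38 per hour

28.38 per hour


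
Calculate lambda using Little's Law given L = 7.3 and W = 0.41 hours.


lambda = L / W = 7.3 / 0.41 = 17.8 per hour

17.8 per hour


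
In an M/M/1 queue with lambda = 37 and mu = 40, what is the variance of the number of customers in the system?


rho = 37/40; Var(N) = rho/(1-rho)^2 = 164.44

164.44


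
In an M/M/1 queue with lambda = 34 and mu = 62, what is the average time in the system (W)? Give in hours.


W = 1/(mu - lambda) = 1/(62 - 34) = 0.0357 hours

0.0357 hours


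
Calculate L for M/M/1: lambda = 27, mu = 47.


rho = 27/47; L = rho/(1-rho) = 1.35

1.35


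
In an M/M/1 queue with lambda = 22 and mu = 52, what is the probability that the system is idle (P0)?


P0 = 1 - rho = 1 - 22/52 = 0.5769

0.5769


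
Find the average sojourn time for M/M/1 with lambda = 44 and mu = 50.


W = 1/(mu - lambda) = 1/(50 - 44) = 0.1667 hours

0.1667 hours


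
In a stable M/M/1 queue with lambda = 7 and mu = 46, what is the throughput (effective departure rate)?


For a stable queue (lambda < mu), throughput = lambda = 7 per hour

7 per hour


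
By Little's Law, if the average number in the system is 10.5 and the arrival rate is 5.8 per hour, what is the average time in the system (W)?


W = L / lambda = 10.5 / 5.8 = 1.8103 hours

1.8103 hours


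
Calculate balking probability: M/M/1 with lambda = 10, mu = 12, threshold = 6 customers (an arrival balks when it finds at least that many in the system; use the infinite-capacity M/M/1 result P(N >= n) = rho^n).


P(N >= 6) = rho^6 = (10/12)^6 = 0.3349

0.3349


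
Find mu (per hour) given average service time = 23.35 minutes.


mu = 60 / avg_service_time = 60 / 23.35 = 2.57 per hour

2.57 per hour


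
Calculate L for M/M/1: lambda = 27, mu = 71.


rho = 27/71; L = rho/(1-rho) = 0.61

0.61


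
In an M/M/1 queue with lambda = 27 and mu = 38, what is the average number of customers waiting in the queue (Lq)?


rho = 27/38; Lq = rho^2/(1-rho) = 1.74

1.74


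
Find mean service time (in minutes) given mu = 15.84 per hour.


Mean service time = 60/mu = 60/15.84 = 3.79 minutes

3.79 minutes


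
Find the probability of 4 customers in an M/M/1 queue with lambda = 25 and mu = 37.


rho = 25/37; P(n) = (1-rho)*rho^n = (1-25/37)*(25/37)^4 = 0.0676

0.0676


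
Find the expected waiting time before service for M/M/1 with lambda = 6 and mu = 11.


rho = 6/11; Wq = rho/(mu - lambda) = 0.1091 hours

0.1091 hours


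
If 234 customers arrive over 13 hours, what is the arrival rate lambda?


lambda = total arrivals / time = 234 / 13 = 18.0 per hour

18.0 per hour


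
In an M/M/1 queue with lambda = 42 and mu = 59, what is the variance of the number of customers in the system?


rho = 42/59; Var(N) = rho/(1-rho)^2 = 8.57

8.57


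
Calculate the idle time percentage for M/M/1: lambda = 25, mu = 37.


Idle fraction = (1 - rho) * 100 = (1 - 25/37) * 100 = 32.4%

32.4%


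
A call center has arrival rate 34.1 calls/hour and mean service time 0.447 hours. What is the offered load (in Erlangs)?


Offered load a = lambda * E[S] = 34.1 * 0.447 = 15.24 Erlangs

15.24 Erlangs


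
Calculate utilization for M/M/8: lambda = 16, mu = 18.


rho = lambda/(c*mu) = 16/(8*18) = 0.1111

0.1111


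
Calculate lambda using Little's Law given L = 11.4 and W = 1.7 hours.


lambda = L / W = 11.4 / 1.7 = 6.71 per hour

6.71 per hour


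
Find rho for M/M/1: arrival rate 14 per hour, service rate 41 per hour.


rho = lambda/mu = 14/41 = 0.3415

0.3415


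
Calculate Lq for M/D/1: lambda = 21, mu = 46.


M/D/1: Lq = rho^2 / (2*(1-rho)) where rho = 21/46; Lq = 0.19

0.19


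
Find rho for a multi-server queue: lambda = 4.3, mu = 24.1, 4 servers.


rho = lambda / (c * mu) = 4.3 / (4 * 24.1) = 0.0446

0.0446


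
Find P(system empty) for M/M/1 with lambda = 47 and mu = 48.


P0 = 1 - rho = 1 - 47/48 = 0.0208

0.0208


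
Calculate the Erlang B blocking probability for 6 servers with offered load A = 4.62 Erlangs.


B(N,A) = (A^N/N!) / sum(A^k/k!, k=0..N) with N=6, A=4.62 = 0.1632

0.1632


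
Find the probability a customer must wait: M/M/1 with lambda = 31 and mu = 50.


P(wait) = rho = lambda/mu = 31/50 = 0.62

0.62


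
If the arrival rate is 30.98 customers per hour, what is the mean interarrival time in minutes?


Mean interarrival time = 60/lambda = 60/30.98 = 1.94 minutes

1.94 minutes


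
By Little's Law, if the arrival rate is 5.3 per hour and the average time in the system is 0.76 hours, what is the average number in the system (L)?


L = lambda * W = 5.3 * 0.76 = 4.03

4.03


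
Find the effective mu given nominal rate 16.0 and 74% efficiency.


Effective rate = mu * efficiency = 16.0 * 0.74 = 11.84 per hour

11.84 per hour


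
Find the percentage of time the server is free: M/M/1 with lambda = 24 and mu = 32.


Idle fraction = (1 - rho) * 100 = (1 - 24/32) * 100 = 25.0%

25.0%


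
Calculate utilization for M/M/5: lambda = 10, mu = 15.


rho = lambda/(c*mu) = 10/(5*15) = 0.1333

0.1333


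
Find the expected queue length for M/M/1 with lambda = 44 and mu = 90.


rho = 44/90; Lq = rho^2/(1-rho) = 0.47

0.47


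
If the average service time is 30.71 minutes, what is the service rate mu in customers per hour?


mu = 60 / avg_service_time = 60 / 30.71 = 1.95 per hour

1.95 per hour


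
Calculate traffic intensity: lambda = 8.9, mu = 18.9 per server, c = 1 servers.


rho = lambda / (c * mu) = 8.9 / (1 * 18.9) = 0.4709

0.4709


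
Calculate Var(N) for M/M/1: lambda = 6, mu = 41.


rho = 6/41; Var(N) = rho/(1-rho)^2 = 0.2

0.2


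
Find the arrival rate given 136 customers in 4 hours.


lambda = total arrivals / time = 136 / 4 = 34.0 per hour

34.0 per hour


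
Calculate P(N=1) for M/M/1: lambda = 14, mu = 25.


rho = 14/25; P(n) = (1-rho)*rho^n = (1-14/25)*(14/25)^1 = 0.2464

0.2464


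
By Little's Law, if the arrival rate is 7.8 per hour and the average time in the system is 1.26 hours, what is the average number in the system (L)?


L = lambda * W = 7.8 * 1.26 = 9.83

9.83


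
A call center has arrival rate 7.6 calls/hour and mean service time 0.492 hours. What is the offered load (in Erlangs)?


Offered load a = lambda * E[S] = 7.6 * 0.492 = 3.74 Erlangs

3.74 Erlangs


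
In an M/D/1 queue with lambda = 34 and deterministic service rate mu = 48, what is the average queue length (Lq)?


M/D/1: Lq = rho^2 / (2*(1-rho)) where rho = 34/48; Lq = 0.86

0.86


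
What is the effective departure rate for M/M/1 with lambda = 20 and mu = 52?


For a stable queue (lambda < mu), throughput = lambda = 20 per hour

20 per hour


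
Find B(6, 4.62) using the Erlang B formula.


B(N,A) = (A^N/N!) / sum(A^k/k!, k=0..N) with N=6, A=4.62 = 0.1632

0.1632


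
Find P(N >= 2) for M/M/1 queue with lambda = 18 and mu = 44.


P(N >= 2) = rho^2 = (18/44)^2 = 0.1674

0.1674


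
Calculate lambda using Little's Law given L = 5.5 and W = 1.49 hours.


lambda = L / W = 5.5 / 1.49 = 3.69 per hour

3.69 per hour


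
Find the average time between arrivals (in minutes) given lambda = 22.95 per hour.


Mean interarrival time = 60/lambda = 60/22.95 = 2.61 minutes

2.61 minutes


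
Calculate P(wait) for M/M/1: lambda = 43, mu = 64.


P(wait) = rho = lambda/mu = 43/64 = 0.6719

0.6719


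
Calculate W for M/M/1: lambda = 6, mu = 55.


W = 1/(mu - lambda) = 1/(55 - 6) = 0.0204 hours

0.0204 hours


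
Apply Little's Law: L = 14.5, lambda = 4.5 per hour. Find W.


W = L / lambda = 14.5 / 4.5 = 3.2222 hours

3.2222 hours


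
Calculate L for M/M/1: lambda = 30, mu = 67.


rho = 30/67; L = rho/(1-rho) = 0.81

0.81


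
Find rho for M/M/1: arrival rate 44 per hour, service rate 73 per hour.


rho = lambda/mu = 44/73 = 0.6027

0.6027


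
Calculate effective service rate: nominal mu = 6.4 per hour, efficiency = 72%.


Effective rate = mu * efficiency = 6.4 * 0.72 = 4.61 per hour

4.61 per hour


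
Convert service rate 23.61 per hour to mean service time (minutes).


Mean service time = 60/mu = 60/23.61 = 2.54 minutes

2.54 minutes


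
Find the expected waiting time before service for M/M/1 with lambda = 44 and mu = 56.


rho = 44/56; Wq = rho/(mu - lambda) = 0.0655 hours

0.0655 hours


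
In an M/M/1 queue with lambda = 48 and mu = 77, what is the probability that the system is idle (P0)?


P0 = 1 - rho = 1 - 48/77 = 0.3766

0.3766


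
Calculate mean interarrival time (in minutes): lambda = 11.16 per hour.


Mean interarrival time = 60/lambda = 60/11.16 = 5.38 minutes

5.38 minutes


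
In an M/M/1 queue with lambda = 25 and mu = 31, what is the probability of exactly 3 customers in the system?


rho = 25/31; P(n) = (1-rho)*rho^n = (1-25/31)*(25/31)^3 = 0.1015

0.1015


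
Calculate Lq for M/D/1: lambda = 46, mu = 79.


M/D/1: Lq = rho^2 / (2*(1-rho)) where rho = 46/79; Lq = 0.41

0.41


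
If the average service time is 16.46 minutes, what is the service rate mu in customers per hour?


mu = 60 / avg_service_time = 60 / 16.46 = 3.65 per hour

3.65 per hour


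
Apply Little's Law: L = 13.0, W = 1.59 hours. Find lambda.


lambda = L / W = 13.0 / 1.59 = 8.18 per hour

8.18 per hour


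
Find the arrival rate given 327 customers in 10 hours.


lambda = total arrivals / time = 327 / 10 = 32.7 per hour

32.7 per hour


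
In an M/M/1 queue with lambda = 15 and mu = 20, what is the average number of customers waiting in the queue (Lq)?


rho = 15/20; Lq = rho^2/(1-rho) = 2.25

2.25


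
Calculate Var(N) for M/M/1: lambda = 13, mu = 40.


rho = 13/40; Var(N) = rho/(1-rho)^2 = 0.71

0.71


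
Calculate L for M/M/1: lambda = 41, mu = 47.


rho = 41/47; L = rho/(1-rho) = 6.83

6.83


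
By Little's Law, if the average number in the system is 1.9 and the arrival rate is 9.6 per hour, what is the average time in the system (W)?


W = L / lambda = 1.9 / 9.6 = 0.1979 hours

0.1979 hours


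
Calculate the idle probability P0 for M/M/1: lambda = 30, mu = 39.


P0 = 1 - rho = 1 - 30/39 = 0.2308

0.2308


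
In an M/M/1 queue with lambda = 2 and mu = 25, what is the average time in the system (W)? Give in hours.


W = 1/(mu - lambda) = 1/(25 - 2) = 0.0435 hours

0.0435 hours
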